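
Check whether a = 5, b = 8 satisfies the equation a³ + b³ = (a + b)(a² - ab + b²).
Substituting a = 5, b = 8:

LHS = 5³ + 8³ = 637
RHS = (5 + 8)(5² - 5·8 + 8²) = 637

LHS = RHS, so the equation holds at this point.

Answer: Holds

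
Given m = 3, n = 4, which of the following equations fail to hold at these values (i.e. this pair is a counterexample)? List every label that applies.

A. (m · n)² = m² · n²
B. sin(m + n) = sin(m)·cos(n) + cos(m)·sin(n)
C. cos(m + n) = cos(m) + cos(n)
Evaluating each claim at the given values:
A. LHS = 144, RHS = 144 → holds here (LHS = RHS)
B. LHS = sin(7) ≈ 0.657, RHS = sin(3)·cos(4) + sin(4)·cos(3) ≈ 0.657 → holds here (LHS = RHS)
C. LHS = cos(7) ≈ 0.7539, RHS = cos(3) + cos(4) ≈ -1.644 → fails here (LHS ≠ RHS)

Answer: C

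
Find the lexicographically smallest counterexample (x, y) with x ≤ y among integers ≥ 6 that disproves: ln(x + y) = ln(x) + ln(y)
(x, y) = (6, 6)

Substituting (6, 6) into the claim:
LHS = ln(6 + 6) = ln(12) ≈ 2.485
RHS = ln(6) + ln(6) = 2·ln(6) ≈ 3.584

Since LHS ≠ RHS, this pair disproves the claim, and no lexicographically smaller pair (x ≤ y, integers ≥ 6) does.

For instance (6, 12) is also a counterexample (LHS = ln(18) ≈ 2.89, RHS = ln(6) + ln(12) ≈ 4.277), but it's lexicographically larger.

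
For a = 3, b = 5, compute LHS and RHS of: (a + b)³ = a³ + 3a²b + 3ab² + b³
LHS = (3 + 5)³ = 512
RHS = 3³ + 3·3²·5 + 3·3·5² + 5³ = 512

LHS = RHS: the two sides agree.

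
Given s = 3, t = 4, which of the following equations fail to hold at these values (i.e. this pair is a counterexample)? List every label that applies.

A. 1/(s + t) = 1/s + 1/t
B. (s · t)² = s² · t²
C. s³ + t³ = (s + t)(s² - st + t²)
A

Evaluating each claim at the given values:
A. LHS = 1/7, RHS = 7/12 → fails here (LHS ≠ RHS)
B. LHS = 144, RHS = 144 → holds here (LHS = RHS)
C. LHS = 91, RHS = 91 → holds here (LHS = RHS)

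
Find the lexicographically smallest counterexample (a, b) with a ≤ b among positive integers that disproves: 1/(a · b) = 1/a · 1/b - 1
(a, b) = (1, 1)

Substituting (1, 1) into the claim:
LHS = 1/(1 · 1) = 1
RHS = 1/1 · 1/1 - 1 = 0

Since LHS ≠ RHS, this pair disproves the claim, and no lexicographically smaller pair (a ≤ b, positive integers) does.

For instance (3, 7) is also a counterexample (LHS = 1/21, RHS = -20/21), but it's lexicographically larger.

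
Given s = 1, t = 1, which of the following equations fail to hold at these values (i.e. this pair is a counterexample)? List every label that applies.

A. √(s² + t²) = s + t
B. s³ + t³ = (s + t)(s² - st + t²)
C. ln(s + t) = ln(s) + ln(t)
A, C

Evaluating each claim at the given values:
A. LHS = √(2) ≈ 1.414, RHS = 2 → fails here (LHS ≠ RHS)
B. LHS = 2, RHS = 2 → holds here (LHS = RHS)
C. LHS = ln(2) ≈ 0.6931, RHS = 0 → fails here (LHS ≠ RHS)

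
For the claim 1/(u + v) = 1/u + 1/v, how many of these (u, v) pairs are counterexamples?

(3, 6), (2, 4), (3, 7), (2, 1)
Testing each pair:
(3, 6): LHS = 1/9, RHS = 1/2 → counterexample
(2, 4): LHS = 1/6, RHS = 3/4 → counterexample
(3, 7): LHS = 1/10, RHS = 10/21 → counterexample
(2, 1): LHS = 1/3, RHS = 3/2 → counterexample

That makes 4 counterexamples.

Answer: 4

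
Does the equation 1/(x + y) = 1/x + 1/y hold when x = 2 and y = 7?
Fails

Substituting x = 2, y = 7:

LHS = 1/(2 + 7) = 1/9
RHS = 1/2 + 1/7 = 9/14

LHS ≠ RHS, so the equation does not hold at this point.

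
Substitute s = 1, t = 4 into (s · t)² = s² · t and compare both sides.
LHS = (1 · 4)² = 16
RHS = 1² · 4 = 4

LHS ≠ RHS, so the equation does not hold here.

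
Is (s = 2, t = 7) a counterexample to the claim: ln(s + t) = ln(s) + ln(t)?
Substituting s = 2, t = 7:
LHS = ln(2 + 7) = ln(9) ≈ 2.197
RHS = ln(2) + ln(7) ≈ 2.639

Since LHS ≠ RHS, this pair disproves the claim.

Answer: Yes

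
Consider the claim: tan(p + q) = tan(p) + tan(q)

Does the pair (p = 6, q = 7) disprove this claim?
Yes

Substituting p = 6, q = 7:
LHS = tan(6 + 7) = tan(13) ≈ 0.463
RHS = tan(6) + tan(7) ≈ 0.5804

Since LHS ≠ RHS, this pair disproves the claim.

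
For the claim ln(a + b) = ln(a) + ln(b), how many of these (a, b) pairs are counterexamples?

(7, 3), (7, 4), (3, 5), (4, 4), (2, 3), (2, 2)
5

Testing each pair:
(7, 3): LHS = ln(10) ≈ 2.303, RHS = ln(3) + ln(7) ≈ 3.045 → counterexample
(7, 4): LHS = ln(11) ≈ 2.398, RHS = ln(4) + ln(7) ≈ 3.332 → counterexample
(3, 5): LHS = ln(8) ≈ 2.079, RHS = ln(3) + ln(5) ≈ 2.708 → counterexample
(4, 4): LHS = ln(8) ≈ 2.079, RHS = 2·ln(4) ≈ 2.773 → counterexample
(2, 3): LHS = ln(5) ≈ 1.609, RHS = ln(2) + ln(3) ≈ 1.792 → counterexample
(2, 2): LHS = ln(4) ≈ 1.386, RHS = 2·ln(2) ≈ 1.386 → satisfies claim

That makes 5 counterexamples.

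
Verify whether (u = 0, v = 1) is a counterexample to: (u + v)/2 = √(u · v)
Substituting u = 0, v = 1:
LHS = (0 + 1)/2 = 1/2
RHS = √(0 · 1) = 0

Since LHS ≠ RHS, this pair disproves the claim.

Answer: Yes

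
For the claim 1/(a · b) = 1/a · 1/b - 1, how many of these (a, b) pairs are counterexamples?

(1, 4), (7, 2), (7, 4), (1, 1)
Testing each pair:
(1, 4): LHS = 1/4, RHS = -3/4 → counterexample
(7, 2): LHS = 1/14, RHS = -13/14 → counterexample
(7, 4): LHS = 1/28, RHS = -27/28 → counterexample
(1, 1): LHS = 1, RHS = 0 → counterexample

That makes 4 counterexamples.

Answer: 4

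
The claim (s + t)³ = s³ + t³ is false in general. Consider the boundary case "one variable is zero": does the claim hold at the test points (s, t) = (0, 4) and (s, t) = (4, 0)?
Yes, holds at both test points

At (0, 4): LHS = 64, RHS = 64 → equal
At (4, 0): LHS = 64, RHS = 64 → equal

So the claim does hold at both of these boundary points, even though it is not an identity.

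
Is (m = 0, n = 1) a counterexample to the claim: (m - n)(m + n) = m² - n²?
Substituting m = 0, n = 1:
LHS = (0 - 1)(0 + 1) = -1
RHS = 0² - 1² = -1

The sides agree, so this pair does not disprove the claim.

Answer: No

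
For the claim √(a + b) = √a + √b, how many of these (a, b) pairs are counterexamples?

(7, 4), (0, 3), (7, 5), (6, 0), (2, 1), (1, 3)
Testing each pair:
(7, 4): LHS = √(11) ≈ 3.317, RHS = 2 + √(7) ≈ 4.646 → counterexample
(0, 3): LHS = √(3) ≈ 1.732, RHS = √(3) ≈ 1.732 → satisfies claim
(7, 5): LHS = 2·√(3) ≈ 3.464, RHS = √(5) + √(7) ≈ 4.882 → counterexample
(6, 0): LHS = √(6) ≈ 2.449, RHS = √(6) ≈ 2.449 → satisfies claim
(2, 1): LHS = √(3) ≈ 1.732, RHS = 1 + √(2) ≈ 2.414 → counterexample
(1, 3): LHS = 2, RHS = 1 + √(3) ≈ 2.732 → counterexample

That makes 4 counterexamples.

Answer: 4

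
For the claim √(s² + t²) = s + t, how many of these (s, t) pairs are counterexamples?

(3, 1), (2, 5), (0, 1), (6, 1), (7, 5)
4

Testing each pair:
(3, 1): LHS = √(10) ≈ 3.162, RHS = 4 → counterexample
(2, 5): LHS = √(29) ≈ 5.385, RHS = 7 → counterexample
(0, 1): LHS = 1, RHS = 1 → satisfies claim
(6, 1): LHS = √(37) ≈ 6.083, RHS = 7 → counterexample
(7, 5): LHS = √(74) ≈ 8.602, RHS = 12 → counterexample

That makes 4 counterexamples.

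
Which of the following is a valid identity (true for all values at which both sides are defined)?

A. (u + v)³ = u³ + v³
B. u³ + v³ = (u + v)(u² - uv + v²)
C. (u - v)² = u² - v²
A: fails at (3, 4) — LHS = 343, RHS = 91.
B: holds — e.g. at (1, 5), both sides equal 126.
C: fails at (2, 3) — LHS = 1, RHS = -5.

Answer: B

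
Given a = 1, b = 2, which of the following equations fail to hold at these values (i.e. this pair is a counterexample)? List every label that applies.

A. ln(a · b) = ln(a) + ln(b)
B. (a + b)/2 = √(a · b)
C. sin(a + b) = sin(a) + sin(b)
B, C

Evaluating each claim at the given values:
A. LHS = ln(2) ≈ 0.6931, RHS = ln(2) ≈ 0.6931 → holds here (LHS = RHS)
B. LHS = 3/2, RHS = √(2) ≈ 1.414 → fails here (LHS ≠ RHS)
C. LHS = sin(3) ≈ 0.1411, RHS = sin(1) + sin(2) ≈ 1.751 → fails here (LHS ≠ RHS)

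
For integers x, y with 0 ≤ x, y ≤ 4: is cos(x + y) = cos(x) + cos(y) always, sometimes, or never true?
Never true

The claim fails for every pair in the range. For instance at (x, y) = (0, 3): LHS = cos(3) ≈ -0.99, RHS = cos(3) + 1 ≈ 0.01001.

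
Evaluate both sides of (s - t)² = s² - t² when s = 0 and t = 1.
LHS = (0 - 1)² = 1
RHS = 0² - 1² = -1

LHS ≠ RHS, so the equation does not hold here.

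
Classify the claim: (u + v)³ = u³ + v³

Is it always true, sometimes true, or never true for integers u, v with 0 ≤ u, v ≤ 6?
Sometimes true

It holds at (u, v) = (0, 5) (both sides equal 125), but fails at (u, v) = (6, 5) (LHS = 1331, RHS = 341).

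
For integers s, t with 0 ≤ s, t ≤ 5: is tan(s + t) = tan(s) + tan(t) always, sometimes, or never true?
Sometimes true

It holds at (s, t) = (1, 0) (both sides equal tan(1) ≈ 1.557), but fails at (s, t) = (3, 1) (LHS = tan(4) ≈ 1.158, RHS = tan(3) + tan(1) ≈ 1.415).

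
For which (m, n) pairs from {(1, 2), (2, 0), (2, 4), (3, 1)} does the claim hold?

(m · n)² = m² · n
Testing each pair:
(1, 2): LHS = 4, RHS = 2 → fails
(2, 0): LHS = 0, RHS = 0 → holds
(2, 4): LHS = 64, RHS = 16 → fails
(3, 1): LHS = 9, RHS = 9 → holds

2 of 4 pairs satisfy the claim.

Answer: (2, 0), (3, 1)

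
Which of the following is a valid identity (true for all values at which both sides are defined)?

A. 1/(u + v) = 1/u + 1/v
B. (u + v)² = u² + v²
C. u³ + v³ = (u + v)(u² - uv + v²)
C

A: fails at (4, 4) — LHS = 1/8, RHS = 1/2.
B: fails at (1, 5) — LHS = 36, RHS = 26.
C: holds — e.g. at (2, 2), both sides equal 16.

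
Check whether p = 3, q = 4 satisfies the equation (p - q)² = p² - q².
Substituting p = 3, q = 4:

LHS = (3 - 4)² = 1
RHS = 3² - 4² = -7

LHS ≠ RHS, so the equation does not hold at this point.

Answer: Fails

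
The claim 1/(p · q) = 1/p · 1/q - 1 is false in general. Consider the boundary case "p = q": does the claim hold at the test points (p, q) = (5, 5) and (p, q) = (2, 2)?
No, fails at both test points

At (5, 5): LHS = 1/25 ≠ RHS = -24/25
At (2, 2): LHS = 1/4 ≠ RHS = -3/4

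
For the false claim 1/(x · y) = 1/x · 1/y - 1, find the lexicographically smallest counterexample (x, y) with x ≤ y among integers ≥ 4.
Substituting (4, 4) into the claim:
LHS = 1/(4 · 4) = 1/16
RHS = 1/4 · 1/4 - 1 = -15/16

Since LHS ≠ RHS, this pair disproves the claim, and no lexicographically smaller pair (x ≤ y, integers ≥ 4) does.

For instance (9, 9) is also a counterexample (LHS = 1/81, RHS = -80/81), but it's lexicographically larger.

Answer: (x, y) = (4, 4)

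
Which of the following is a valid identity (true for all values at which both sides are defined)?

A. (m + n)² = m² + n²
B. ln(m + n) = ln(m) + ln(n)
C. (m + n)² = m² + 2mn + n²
C

A: fails at (1, 2) — LHS = 9, RHS = 5.
B: fails at (3, 4) — LHS = ln(7) ≈ 1.946, RHS = ln(3) + ln(4) ≈ 2.485.
C: holds — e.g. at (5, 5), both sides equal 100.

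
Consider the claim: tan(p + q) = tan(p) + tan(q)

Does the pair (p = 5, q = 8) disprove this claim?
Yes

Substituting p = 5, q = 8:
LHS = tan(5 + 8) = tan(13) ≈ 0.463
RHS = tan(5) + tan(8) ≈ -10.18

Since LHS ≠ RHS, this pair disproves the claim.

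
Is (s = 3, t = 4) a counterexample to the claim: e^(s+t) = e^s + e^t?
Yes

Substituting s = 3, t = 4:
LHS = e^(3+4) = e^7 ≈ 1097
RHS = e^3 + e^4 ≈ 74.68

Since LHS ≠ RHS, this pair disproves the claim.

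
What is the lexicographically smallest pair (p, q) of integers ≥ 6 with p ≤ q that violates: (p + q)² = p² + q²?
(p, q) = (6, 6)

Substituting (6, 6) into the claim:
LHS = (6 + 6)² = 144
RHS = 6² + 6² = 72

Since LHS ≠ RHS, this pair disproves the claim, and no lexicographically smaller pair (p ≤ q, integers ≥ 6) does.

For instance (7, 13) is also a counterexample (LHS = 400, RHS = 218), but it's lexicographically larger.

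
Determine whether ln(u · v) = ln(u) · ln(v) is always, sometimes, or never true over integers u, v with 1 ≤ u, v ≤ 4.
Sometimes true

It holds at (u, v) = (1, 1) (both sides equal 0), but fails at (u, v) = (2, 1) (LHS = ln(2) ≈ 0.6931, RHS = 0).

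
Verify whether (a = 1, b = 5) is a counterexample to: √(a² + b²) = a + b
Yes

Substituting a = 1, b = 5:
LHS = √(1² + 5²) = √(26) ≈ 5.099
RHS = 1 + 5 = 6

Since LHS ≠ RHS, this pair disproves the claim.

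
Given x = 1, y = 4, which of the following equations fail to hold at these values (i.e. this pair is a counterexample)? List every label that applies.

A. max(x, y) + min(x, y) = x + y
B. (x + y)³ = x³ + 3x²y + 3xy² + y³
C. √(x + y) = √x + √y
C

Evaluating each claim at the given values:
A. LHS = 5, RHS = 5 → holds here (LHS = RHS)
B. LHS = 125, RHS = 125 → holds here (LHS = RHS)
C. LHS = √(5) ≈ 2.236, RHS = 3 → fails here (LHS ≠ RHS)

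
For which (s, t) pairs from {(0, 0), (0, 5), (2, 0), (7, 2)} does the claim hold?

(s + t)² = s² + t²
Testing each pair:
(0, 0): LHS = 0, RHS = 0 → holds
(0, 5): LHS = 25, RHS = 25 → holds
(2, 0): LHS = 4, RHS = 4 → holds
(7, 2): LHS = 81, RHS = 53 → fails

3 of 4 pairs satisfy the claim.

Answer: (0, 0), (0, 5), (2, 0)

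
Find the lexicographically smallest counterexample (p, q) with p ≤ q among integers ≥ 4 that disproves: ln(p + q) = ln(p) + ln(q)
(p, q) = (4, 4)

Substituting (4, 4) into the claim:
LHS = ln(4 + 4) = ln(8) ≈ 2.079
RHS = ln(4) + ln(4) = 2·ln(4) ≈ 2.773

Since LHS ≠ RHS, this pair disproves the claim, and no lexicographically smaller pair (p ≤ q, integers ≥ 4) does.

For instance (5, 5) is also a counterexample (LHS = ln(10) ≈ 2.303, RHS = 2·ln(5) ≈ 3.219), but it's lexicographically larger.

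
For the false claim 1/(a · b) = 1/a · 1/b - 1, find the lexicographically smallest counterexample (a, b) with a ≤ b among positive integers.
Substituting (1, 1) into the claim:
LHS = 1/(1 · 1) = 1
RHS = 1/1 · 1/1 - 1 = 0

Since LHS ≠ RHS, this pair disproves the claim, and no lexicographically smaller pair (a ≤ b, positive integers) does.

For instance (5, 8) is also a counterexample (LHS = 1/40, RHS = -39/40), but it's lexicographically larger.

Answer: (a, b) = (1, 1)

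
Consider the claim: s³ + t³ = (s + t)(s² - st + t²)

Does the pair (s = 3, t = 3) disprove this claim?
No

Substituting s = 3, t = 3:
LHS = 3³ + 3³ = 54
RHS = (3 + 3)(3² - 3·3 + 3²) = 54

The sides agree, so this pair does not disprove the claim.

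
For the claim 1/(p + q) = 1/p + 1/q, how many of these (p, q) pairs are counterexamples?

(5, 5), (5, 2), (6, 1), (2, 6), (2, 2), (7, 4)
Testing each pair:
(5, 5): LHS = 1/10, RHS = 2/5 → counterexample
(5, 2): LHS = 1/7, RHS = 7/10 → counterexample
(6, 1): LHS = 1/7, RHS = 7/6 → counterexample
(2, 6): LHS = 1/8, RHS = 2/3 → counterexample
(2, 2): LHS = 1/4, RHS = 1 → counterexample
(7, 4): LHS = 1/11, RHS = 11/28 → counterexample

That makes 6 counterexamples.

Answer: 6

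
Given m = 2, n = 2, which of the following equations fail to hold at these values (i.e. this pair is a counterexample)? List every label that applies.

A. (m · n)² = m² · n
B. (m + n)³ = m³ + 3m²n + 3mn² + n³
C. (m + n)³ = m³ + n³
Evaluating each claim at the given values:
A. LHS = 16, RHS = 8 → fails here (LHS ≠ RHS)
B. LHS = 64, RHS = 64 → holds here (LHS = RHS)
C. LHS = 64, RHS = 16 → fails here (LHS ≠ RHS)

Answer: A, C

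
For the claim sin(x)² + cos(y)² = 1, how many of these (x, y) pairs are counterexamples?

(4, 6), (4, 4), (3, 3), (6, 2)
2

Testing each pair:
(4, 6): LHS = sin(4)² + cos(6)² ≈ 1.495, RHS = 1 → counterexample
(4, 4): LHS = cos(4)² + sin(4)² = 1, RHS = 1 → satisfies claim
(3, 3): LHS = sin(3)² + cos(3)² = 1, RHS = 1 → satisfies claim
(6, 2): LHS = sin(6)² + cos(2)² ≈ 0.2513, RHS = 1 → counterexample

That makes 2 counterexamples.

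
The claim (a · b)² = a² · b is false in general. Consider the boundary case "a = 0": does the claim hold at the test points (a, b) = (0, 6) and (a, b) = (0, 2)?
At (0, 6): LHS = 0, RHS = 0 → equal
At (0, 2): LHS = 0, RHS = 0 → equal

So the claim does hold at both of these boundary points, even though it is not an identity.

Answer: Yes, holds at both test points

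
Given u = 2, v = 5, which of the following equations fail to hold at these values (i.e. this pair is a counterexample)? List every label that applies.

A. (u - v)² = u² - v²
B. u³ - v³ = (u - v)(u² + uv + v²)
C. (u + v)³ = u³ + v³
Evaluating each claim at the given values:
A. LHS = 9, RHS = -21 → fails here (LHS ≠ RHS)
B. LHS = -117, RHS = -117 → holds here (LHS = RHS)
C. LHS = 343, RHS = 133 → fails here (LHS ≠ RHS)

Answer: A, C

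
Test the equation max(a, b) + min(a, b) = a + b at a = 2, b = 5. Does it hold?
Substituting a = 2, b = 5:

LHS = max(2, 5) + min(2, 5) = 7
RHS = 2 + 5 = 7

LHS = RHS, so the equation holds at this point.

Answer: Holds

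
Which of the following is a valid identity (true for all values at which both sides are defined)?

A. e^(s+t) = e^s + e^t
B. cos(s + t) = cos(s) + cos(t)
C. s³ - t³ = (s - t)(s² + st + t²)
C

A: fails at (3, 4) — LHS = e^7 ≈ 1097, RHS = e^3 + e^4 ≈ 74.68.
B: fails at (5, 8) — LHS = cos(13) ≈ 0.9074, RHS = cos(8) + cos(5) ≈ 0.1382.
C: holds — e.g. at (1, 3), both sides equal -26.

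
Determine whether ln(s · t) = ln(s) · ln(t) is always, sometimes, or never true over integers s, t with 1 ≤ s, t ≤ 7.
It holds at (s, t) = (1, 1) (both sides equal 0), but fails at (s, t) = (1, 6) (LHS = ln(6) ≈ 1.792, RHS = 0).

Answer: Sometimes true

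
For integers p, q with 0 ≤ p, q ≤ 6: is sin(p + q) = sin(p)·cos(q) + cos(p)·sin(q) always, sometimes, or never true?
Always true

The identity holds for every pair in the range. For instance at (p, q) = (0, 2): both sides equal sin(2) ≈ 0.9093.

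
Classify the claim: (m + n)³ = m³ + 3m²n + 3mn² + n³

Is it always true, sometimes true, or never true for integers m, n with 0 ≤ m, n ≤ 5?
Always true

The identity holds for every pair in the range. For instance at (m, n) = (4, 3): both sides equal 343.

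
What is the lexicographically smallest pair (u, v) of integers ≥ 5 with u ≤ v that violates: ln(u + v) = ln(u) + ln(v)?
(u, v) = (5, 5)

Substituting (5, 5) into the claim:
LHS = ln(5 + 5) = ln(10) ≈ 2.303
RHS = ln(5) + ln(5) = 2·ln(5) ≈ 3.219

Since LHS ≠ RHS, this pair disproves the claim, and no lexicographically smaller pair (u ≤ v, integers ≥ 5) does.

For instance (8, 12) is also a counterexample (LHS = ln(20) ≈ 2.996, RHS = ln(8) + ln(12) ≈ 4.564), but it's lexicographically larger.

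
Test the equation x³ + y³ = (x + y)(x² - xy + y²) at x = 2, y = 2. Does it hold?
Holds

Substituting x = 2, y = 2:

LHS = 2³ + 2³ = 16
RHS = (2 + 2)(2² - 2·2 + 2²) = 16

LHS = RHS, so the equation holds at this point.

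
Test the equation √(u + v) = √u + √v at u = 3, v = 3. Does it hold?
Substituting u = 3, v = 3:

LHS = √(3 + 3) = √(6) ≈ 2.449
RHS = √3 + √3 = 2·√(3) ≈ 3.464

LHS ≠ RHS, so the equation does not hold at this point.

Answer: Fails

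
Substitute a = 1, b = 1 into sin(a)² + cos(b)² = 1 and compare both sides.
LHS = sin(1)² + cos(1)² = 1
RHS = 1

LHS = RHS: the two sides agree.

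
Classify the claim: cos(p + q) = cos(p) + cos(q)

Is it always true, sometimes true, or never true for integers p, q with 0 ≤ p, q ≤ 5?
Never true

The claim fails for every pair in the range. For instance at (p, q) = (1, 0): LHS = cos(1) ≈ 0.5403, RHS = cos(1) + 1 ≈ 1.54.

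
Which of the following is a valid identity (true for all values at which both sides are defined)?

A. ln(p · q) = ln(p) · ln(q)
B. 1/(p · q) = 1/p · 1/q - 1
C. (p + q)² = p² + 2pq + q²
C

A: fails at (1, 5) — LHS = ln(5) ≈ 1.609, RHS = 0.
B: fails at (3, 3) — LHS = 1/9, RHS = -8/9.
C: holds — e.g. at (1, 5), both sides equal 36.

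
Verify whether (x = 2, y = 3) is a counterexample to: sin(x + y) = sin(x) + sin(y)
Yes

Substituting x = 2, y = 3:
LHS = sin(2 + 3) = sin(5) ≈ -0.9589
RHS = sin(2) + sin(3) ≈ 1.05

Since LHS ≠ RHS, this pair disproves the claim.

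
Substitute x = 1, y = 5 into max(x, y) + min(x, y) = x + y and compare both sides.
LHS = max(1, 5) + min(1, 5) = 6
RHS = 1 + 5 = 6

LHS = RHS: the two sides agree.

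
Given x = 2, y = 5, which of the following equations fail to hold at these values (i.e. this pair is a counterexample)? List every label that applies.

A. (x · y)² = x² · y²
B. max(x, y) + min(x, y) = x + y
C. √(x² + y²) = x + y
Evaluating each claim at the given values:
A. LHS = 100, RHS = 100 → holds here (LHS = RHS)
B. LHS = 7, RHS = 7 → holds here (LHS = RHS)
C. LHS = √(29) ≈ 5.385, RHS = 7 → fails here (LHS ≠ RHS)

Answer: C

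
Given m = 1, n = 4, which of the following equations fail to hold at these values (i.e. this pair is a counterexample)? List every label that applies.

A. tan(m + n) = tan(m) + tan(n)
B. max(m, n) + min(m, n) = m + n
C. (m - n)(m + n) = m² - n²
A

Evaluating each claim at the given values:
A. LHS = tan(5) ≈ -3.381, RHS = tan(4) + tan(1) ≈ 2.715 → fails here (LHS ≠ RHS)
B. LHS = 5, RHS = 5 → holds here (LHS = RHS)
C. LHS = -15, RHS = -15 → holds here (LHS = RHS)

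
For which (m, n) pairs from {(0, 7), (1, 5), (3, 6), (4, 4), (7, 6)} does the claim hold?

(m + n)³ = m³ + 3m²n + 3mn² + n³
Testing each pair:
(0, 7): LHS = 343, RHS = 343 → holds
(1, 5): LHS = 216, RHS = 216 → holds
(3, 6): LHS = 729, RHS = 729 → holds
(4, 4): LHS = 512, RHS = 512 → holds
(7, 6): LHS = 2197, RHS = 2197 → holds

Every pair satisfies the claim.

Answer: All pairs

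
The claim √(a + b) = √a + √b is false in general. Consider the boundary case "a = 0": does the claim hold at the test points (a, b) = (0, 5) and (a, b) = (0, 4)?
At (0, 5): LHS = √(5) ≈ 2.236, RHS = √(5) ≈ 2.236 → equal
At (0, 4): LHS = 2, RHS = 2 → equal

So the claim does hold at both of these boundary points, even though it is not an identity.

Answer: Yes, holds at both test points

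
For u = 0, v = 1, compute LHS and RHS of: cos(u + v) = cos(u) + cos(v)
LHS = cos(0 + 1) = cos(1) ≈ 0.5403
RHS = cos(0) + cos(1) = cos(1) + 1 ≈ 1.54

LHS ≠ RHS (they differ by about 1), so the equation does not hold here.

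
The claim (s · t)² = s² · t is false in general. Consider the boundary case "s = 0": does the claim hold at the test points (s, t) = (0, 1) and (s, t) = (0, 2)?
Yes, holds at both test points

At (0, 1): LHS = 0, RHS = 0 → equal
At (0, 2): LHS = 0, RHS = 0 → equal

So the claim does hold at both of these boundary points, even though it is not an identity.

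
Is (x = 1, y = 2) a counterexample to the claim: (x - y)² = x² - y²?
Substituting x = 1, y = 2:
LHS = (1 - 2)² = 1
RHS = 1² - 2² = -3

Since LHS ≠ RHS, this pair disproves the claim.

Answer: Yes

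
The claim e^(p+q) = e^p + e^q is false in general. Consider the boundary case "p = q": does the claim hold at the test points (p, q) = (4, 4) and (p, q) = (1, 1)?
At (4, 4): LHS = e^8 ≈ 2981 ≠ RHS = 2·e^4 ≈ 109.2
At (1, 1): LHS = e^2 ≈ 7.389 ≠ RHS = 2·e ≈ 5.437

Answer: No, fails at both test points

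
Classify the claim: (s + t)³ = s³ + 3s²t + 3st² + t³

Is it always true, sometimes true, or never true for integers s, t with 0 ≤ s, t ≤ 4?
The identity holds for every pair in the range. For instance at (s, t) = (1, 2): both sides equal 27.

Answer: Always true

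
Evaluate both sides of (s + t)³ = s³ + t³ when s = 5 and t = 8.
LHS = (5 + 8)³ = 2197
RHS = 5³ + 8³ = 637

LHS ≠ RHS, so the equation does not hold here.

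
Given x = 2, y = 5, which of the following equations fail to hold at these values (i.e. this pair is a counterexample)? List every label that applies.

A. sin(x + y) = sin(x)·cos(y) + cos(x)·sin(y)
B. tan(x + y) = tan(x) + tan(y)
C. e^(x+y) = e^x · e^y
B

Evaluating each claim at the given values:
A. LHS = sin(7) ≈ 0.657, RHS = sin(2)·cos(5) + sin(5)·cos(2) ≈ 0.657 → holds here (LHS = RHS)
B. LHS = tan(7) ≈ 0.8714, RHS = tan(5) + tan(2) ≈ -5.566 → fails here (LHS ≠ RHS)
C. LHS = e^7 ≈ 1097, RHS = e^7 ≈ 1097 → holds here (LHS = RHS)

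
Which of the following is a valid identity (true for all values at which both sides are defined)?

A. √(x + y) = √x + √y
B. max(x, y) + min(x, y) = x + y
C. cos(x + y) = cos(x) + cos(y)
A: fails at (3, 4) — LHS = √(7) ≈ 2.646, RHS = √(3) + 2 ≈ 3.732.
B: holds — e.g. at (1, 1), both sides equal 2.
C: fails at (4, 4) — LHS = cos(8) ≈ -0.1455, RHS = 2·cos(4) ≈ -1.307.

Answer: B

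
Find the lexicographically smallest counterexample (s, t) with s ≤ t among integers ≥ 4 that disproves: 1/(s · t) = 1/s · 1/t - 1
(s, t) = (4, 4)

Substituting (4, 4) into the claim:
LHS = 1/(4 · 4) = 1/16
RHS = 1/4 · 1/4 - 1 = -15/16

Since LHS ≠ RHS, this pair disproves the claim, and no lexicographically smaller pair (s ≤ t, integers ≥ 4) does.

For instance (10, 11) is also a counterexample (LHS = 1/110, RHS = -109/110), but it's lexicographically larger.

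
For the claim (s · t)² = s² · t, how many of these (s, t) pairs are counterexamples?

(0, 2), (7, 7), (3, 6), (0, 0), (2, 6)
Testing each pair:
(0, 2): LHS = 0, RHS = 0 → satisfies claim
(7, 7): LHS = 2401, RHS = 343 → counterexample
(3, 6): LHS = 324, RHS = 54 → counterexample
(0, 0): LHS = 0, RHS = 0 → satisfies claim
(2, 6): LHS = 144, RHS = 24 → counterexample

That makes 3 counterexamples.

Answer: 3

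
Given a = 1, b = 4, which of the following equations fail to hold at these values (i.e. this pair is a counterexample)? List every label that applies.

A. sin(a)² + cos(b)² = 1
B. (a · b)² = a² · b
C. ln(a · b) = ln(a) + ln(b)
Evaluating each claim at the given values:
A. LHS = cos(4)² + sin(1)² ≈ 1.135, RHS = 1 → fails here (LHS ≠ RHS)
B. LHS = 16, RHS = 4 → fails here (LHS ≠ RHS)
C. LHS = ln(4) ≈ 1.386, RHS = ln(4) ≈ 1.386 → holds here (LHS = RHS)

Answer: A, B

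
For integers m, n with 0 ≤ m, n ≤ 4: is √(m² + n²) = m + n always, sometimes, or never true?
It holds at (m, n) = (3, 0) (both sides equal 3), but fails at (m, n) = (2, 3) (LHS = √(13) ≈ 3.606, RHS = 5).

Answer: Sometimes true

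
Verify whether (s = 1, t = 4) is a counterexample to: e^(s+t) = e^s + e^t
Yes

Substituting s = 1, t = 4:
LHS = e^(1+4) = e^5 ≈ 148.4
RHS = e^1 + e^4 = e + e^4 ≈ 57.32

Since LHS ≠ RHS, this pair disproves the claim.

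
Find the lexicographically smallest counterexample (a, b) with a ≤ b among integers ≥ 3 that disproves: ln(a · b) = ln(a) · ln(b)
(a, b) = (3, 3)

Substituting (3, 3) into the claim:
LHS = ln(3 · 3) = ln(9) ≈ 2.197
RHS = ln(3) · ln(3) = ln(3)² ≈ 1.207

Since LHS ≠ RHS, this pair disproves the claim, and no lexicographically smaller pair (a ≤ b, integers ≥ 3) does.

For instance (5, 7) is also a counterexample (LHS = ln(35) ≈ 3.555, RHS = ln(5)·ln(7) ≈ 3.132), but it's lexicographically larger.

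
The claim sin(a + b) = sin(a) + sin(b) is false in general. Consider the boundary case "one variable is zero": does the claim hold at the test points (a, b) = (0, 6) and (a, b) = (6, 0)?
At (0, 6): LHS = sin(6) ≈ -0.2794, RHS = sin(6) ≈ -0.2794 → equal
At (6, 0): LHS = sin(6) ≈ -0.2794, RHS = sin(6) ≈ -0.2794 → equal

So the claim does hold at both of these boundary points, even though it is not an identity.

Answer: Yes, holds at both test points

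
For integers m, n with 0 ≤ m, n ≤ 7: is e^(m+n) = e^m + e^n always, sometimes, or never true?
Never true

The claim fails for every pair in the range. For instance at (m, n) = (6, 3): LHS = e^9 ≈ 8103, RHS = e^3 + e^6 ≈ 423.5.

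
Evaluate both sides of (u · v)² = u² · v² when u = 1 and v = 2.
LHS = (1 · 2)² = 4
RHS = 1² · 2² = 4

LHS = RHS: the two sides agree.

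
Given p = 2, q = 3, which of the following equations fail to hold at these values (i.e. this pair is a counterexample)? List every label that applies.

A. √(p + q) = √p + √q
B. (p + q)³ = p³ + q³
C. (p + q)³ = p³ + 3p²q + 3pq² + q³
A, B

Evaluating each claim at the given values:
A. LHS = √(5) ≈ 2.236, RHS = √(2) + √(3) ≈ 3.146 → fails here (LHS ≠ RHS)
B. LHS = 125, RHS = 35 → fails here (LHS ≠ RHS)
C. LHS = 125, RHS = 125 → holds here (LHS = RHS)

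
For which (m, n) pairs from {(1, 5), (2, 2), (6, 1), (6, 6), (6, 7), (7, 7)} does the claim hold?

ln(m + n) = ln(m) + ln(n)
Testing each pair:
(1, 5): LHS = ln(6) ≈ 1.792, RHS = ln(5) ≈ 1.609 → fails
(2, 2): LHS = ln(4) ≈ 1.386, RHS = 2·ln(2) ≈ 1.386 → holds
(6, 1): LHS = ln(7) ≈ 1.946, RHS = ln(6) ≈ 1.792 → fails
(6, 6): LHS = ln(12) ≈ 2.485, RHS = 2·ln(6) ≈ 3.584 → fails
(6, 7): LHS = ln(13) ≈ 2.565, RHS = ln(6) + ln(7) ≈ 3.738 → fails
(7, 7): LHS = ln(14) ≈ 2.639, RHS = 2·ln(7) ≈ 3.892 → fails

1 of 6 pairs satisfies the claim.

Answer: (2, 2)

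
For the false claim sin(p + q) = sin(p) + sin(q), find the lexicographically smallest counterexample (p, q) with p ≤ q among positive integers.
(p, q) = (1, 1)

Substituting (1, 1) into the claim:
LHS = sin(1 + 1) = sin(2) ≈ 0.9093
RHS = sin(1) + sin(1) = 2·sin(1) ≈ 1.683

Since LHS ≠ RHS, this pair disproves the claim, and no lexicographically smaller pair (p ≤ q, positive integers) does.

For instance (5, 6) is also a counterexample (LHS = sin(11) ≈ -1, RHS = sin(5) + sin(6) ≈ -1.238), but it's lexicographically larger.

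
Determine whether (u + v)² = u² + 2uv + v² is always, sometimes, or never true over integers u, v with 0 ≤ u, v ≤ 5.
The identity holds for every pair in the range. For instance at (u, v) = (0, 2): both sides equal 4.

Answer: Always true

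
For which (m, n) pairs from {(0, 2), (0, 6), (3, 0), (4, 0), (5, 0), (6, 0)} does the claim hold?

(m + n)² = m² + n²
All pairs

Testing each pair:
(0, 2): LHS = 4, RHS = 4 → holds
(0, 6): LHS = 36, RHS = 36 → holds
(3, 0): LHS = 9, RHS = 9 → holds
(4, 0): LHS = 16, RHS = 16 → holds
(5, 0): LHS = 25, RHS = 25 → holds
(6, 0): LHS = 36, RHS = 36 → holds

Every pair satisfies the claim.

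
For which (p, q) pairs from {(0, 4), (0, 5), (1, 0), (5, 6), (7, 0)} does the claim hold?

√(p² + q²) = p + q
Testing each pair:
(0, 4): LHS = 4, RHS = 4 → holds
(0, 5): LHS = 5, RHS = 5 → holds
(1, 0): LHS = 1, RHS = 1 → holds
(5, 6): LHS = √(61) ≈ 7.81, RHS = 11 → fails
(7, 0): LHS = 7, RHS = 7 → holds

4 of 5 pairs satisfy the claim.

Answer: (0, 4), (0, 5), (1, 0), (7, 0)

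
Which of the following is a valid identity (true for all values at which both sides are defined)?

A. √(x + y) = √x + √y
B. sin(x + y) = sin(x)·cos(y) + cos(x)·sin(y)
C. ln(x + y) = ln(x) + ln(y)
A: fails at (1, 1) — LHS = √(2) ≈ 1.414, RHS = 2.
B: holds — e.g. at (1, 4), both sides equal sin(5) ≈ -0.9589.
C: fails at (5, 8) — LHS = ln(13) ≈ 2.565, RHS = ln(5) + ln(8) ≈ 3.689.

Answer: B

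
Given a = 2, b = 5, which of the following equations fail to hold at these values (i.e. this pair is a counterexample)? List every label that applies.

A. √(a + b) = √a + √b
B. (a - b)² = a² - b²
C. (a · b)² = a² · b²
Evaluating each claim at the given values:
A. LHS = √(7) ≈ 2.646, RHS = √(2) + √(5) ≈ 3.65 → fails here (LHS ≠ RHS)
B. LHS = 9, RHS = -21 → fails here (LHS ≠ RHS)
C. LHS = 100, RHS = 100 → holds here (LHS = RHS)

Answer: A, B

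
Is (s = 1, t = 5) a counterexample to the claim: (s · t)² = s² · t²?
No

Substituting s = 1, t = 5:
LHS = (1 · 5)² = 25
RHS = 1² · 5² = 25

The sides agree, so this pair does not disprove the claim.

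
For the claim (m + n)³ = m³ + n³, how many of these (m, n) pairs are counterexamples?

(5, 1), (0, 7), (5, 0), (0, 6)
1

Testing each pair:
(5, 1): LHS = 216, RHS = 126 → counterexample
(0, 7): LHS = 343, RHS = 343 → satisfies claim
(5, 0): LHS = 125, RHS = 125 → satisfies claim
(0, 6): LHS = 216, RHS = 216 → satisfies claim

That makes 1 counterexample.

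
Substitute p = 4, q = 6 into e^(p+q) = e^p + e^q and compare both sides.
LHS = e^(4+6) = e^10 ≈ 22026.5
RHS = e^4 + e^6 ≈ 458

LHS ≠ RHS (they differ by about 21568.4), so the equation does not hold here.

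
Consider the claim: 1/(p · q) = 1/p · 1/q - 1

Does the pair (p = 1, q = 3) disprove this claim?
Substituting p = 1, q = 3:
LHS = 1/(1 · 3) = 1/3
RHS = 1/1 · 1/3 - 1 = -2/3

Since LHS ≠ RHS, this pair disproves the claim.

Answer: Yes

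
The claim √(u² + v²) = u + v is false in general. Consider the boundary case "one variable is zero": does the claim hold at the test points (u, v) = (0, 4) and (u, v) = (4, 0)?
At (0, 4): LHS = 4, RHS = 4 → equal
At (4, 0): LHS = 4, RHS = 4 → equal

So the claim does hold at both of these boundary points, even though it is not an identity.

Answer: Yes, holds at both test points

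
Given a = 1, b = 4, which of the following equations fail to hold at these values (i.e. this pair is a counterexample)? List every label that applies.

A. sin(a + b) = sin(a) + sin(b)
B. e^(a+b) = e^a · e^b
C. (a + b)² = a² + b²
A, C

Evaluating each claim at the given values:
A. LHS = sin(5) ≈ -0.9589, RHS = sin(4) + sin(1) ≈ 0.08467 → fails here (LHS ≠ RHS)
B. LHS = e^5 ≈ 148.4, RHS = e^5 ≈ 148.4 → holds here (LHS = RHS)
C. LHS = 25, RHS = 17 → fails here (LHS ≠ RHS)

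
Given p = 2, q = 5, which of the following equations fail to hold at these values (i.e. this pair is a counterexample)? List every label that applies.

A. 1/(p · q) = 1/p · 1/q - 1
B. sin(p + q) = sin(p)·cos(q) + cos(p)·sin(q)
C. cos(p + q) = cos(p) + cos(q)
A, C

Evaluating each claim at the given values:
A. LHS = 1/10, RHS = -9/10 → fails here (LHS ≠ RHS)
B. LHS = sin(7) ≈ 0.657, RHS = sin(2)·cos(5) + sin(5)·cos(2) ≈ 0.657 → holds here (LHS = RHS)
C. LHS = cos(7) ≈ 0.7539, RHS = cos(2) + cos(5) ≈ -0.1325 → fails here (LHS ≠ RHS)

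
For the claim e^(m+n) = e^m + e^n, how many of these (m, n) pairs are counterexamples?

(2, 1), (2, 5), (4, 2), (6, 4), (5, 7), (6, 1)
Testing each pair:
(2, 1): LHS = e^3 ≈ 20.09, RHS = e + e^2 ≈ 10.11 → counterexample
(2, 5): LHS = e^7 ≈ 1097, RHS = e^2 + e^5 ≈ 155.8 → counterexample
(4, 2): LHS = e^6 ≈ 403.4, RHS = e^2 + e^4 ≈ 61.99 → counterexample
(6, 4): LHS = e^10 ≈ 22026.5, RHS = e^4 + e^6 ≈ 458 → counterexample
(5, 7): LHS = e^12 ≈ 162754.8, RHS = e^5 + e^7 ≈ 1245 → counterexample
(6, 1): LHS = e^7 ≈ 1097, RHS = e + e^6 ≈ 406.1 → counterexample

That makes 6 counterexamples.

Answer: 6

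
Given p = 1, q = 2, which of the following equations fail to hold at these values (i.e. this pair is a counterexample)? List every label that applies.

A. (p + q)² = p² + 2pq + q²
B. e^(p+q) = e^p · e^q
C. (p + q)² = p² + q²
C

Evaluating each claim at the given values:
A. LHS = 9, RHS = 9 → holds here (LHS = RHS)
B. LHS = e^3 ≈ 20.09, RHS = e^3 ≈ 20.09 → holds here (LHS = RHS)
C. LHS = 9, RHS = 5 → fails here (LHS ≠ RHS)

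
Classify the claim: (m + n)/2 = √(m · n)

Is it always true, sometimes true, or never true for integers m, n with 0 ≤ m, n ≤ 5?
Sometimes true

It holds at (m, n) = (4, 4) (both sides equal 4), but fails at (m, n) = (5, 1) (LHS = 3, RHS = √(5) ≈ 2.236).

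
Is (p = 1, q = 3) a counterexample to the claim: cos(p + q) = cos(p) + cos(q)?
Yes

Substituting p = 1, q = 3:
LHS = cos(1 + 3) = cos(4) ≈ -0.6536
RHS = cos(1) + cos(3) ≈ -0.4497

Since LHS ≠ RHS, this pair disproves the claim.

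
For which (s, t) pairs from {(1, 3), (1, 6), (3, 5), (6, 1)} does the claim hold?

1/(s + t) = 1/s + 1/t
None

Testing each pair:
(1, 3): LHS = 1/4, RHS = 4/3 → fails
(1, 6): LHS = 1/7, RHS = 7/6 → fails
(3, 5): LHS = 1/8, RHS = 8/15 → fails
(6, 1): LHS = 1/7, RHS = 7/6 → fails

No pair satisfies the claim.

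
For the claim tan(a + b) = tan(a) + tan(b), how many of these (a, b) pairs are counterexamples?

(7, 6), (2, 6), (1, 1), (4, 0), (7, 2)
4

Testing each pair:
(7, 6): LHS = tan(13) ≈ 0.463, RHS = tan(6) + tan(7) ≈ 0.5804 → counterexample
(2, 6): LHS = tan(8) ≈ -6.8, RHS = tan(2) + tan(6) ≈ -2.476 → counterexample
(1, 1): LHS = tan(2) ≈ -2.185, RHS = 2·tan(1) ≈ 3.115 → counterexample
(4, 0): LHS = tan(4) ≈ 1.158, RHS = tan(4) ≈ 1.158 → satisfies claim
(7, 2): LHS = tan(9) ≈ -0.4523, RHS = tan(2) + tan(7) ≈ -1.314 → counterexample

That makes 4 counterexamples.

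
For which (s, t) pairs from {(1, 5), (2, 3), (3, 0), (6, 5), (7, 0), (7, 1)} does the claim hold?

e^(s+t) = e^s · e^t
Testing each pair:
(1, 5): LHS = e^6 ≈ 403.4, RHS = e^6 ≈ 403.4 → holds
(2, 3): LHS = e^5 ≈ 148.4, RHS = e^5 ≈ 148.4 → holds
(3, 0): LHS = e^3 ≈ 20.09, RHS = e^3 ≈ 20.09 → holds
(6, 5): LHS = e^11 ≈ 59874.1, RHS = e^11 ≈ 59874.1 → holds
(7, 0): LHS = e^7 ≈ 1097, RHS = e^7 ≈ 1097 → holds
(7, 1): LHS = e^8 ≈ 2981, RHS = e^8 ≈ 2981 → holds

Every pair satisfies the claim.

Answer: All pairs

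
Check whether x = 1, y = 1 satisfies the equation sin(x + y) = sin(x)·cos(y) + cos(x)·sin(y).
Holds

Substituting x = 1, y = 1:

LHS = sin(1 + 1) = sin(2) ≈ 0.9093
RHS = sin(1)·cos(1) + cos(1)·sin(1) = 2·sin(1)·cos(1) ≈ 0.9093

LHS = RHS, so the equation holds at this point.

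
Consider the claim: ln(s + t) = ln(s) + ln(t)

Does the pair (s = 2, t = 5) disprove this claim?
Substituting s = 2, t = 5:
LHS = ln(2 + 5) = ln(7) ≈ 1.946
RHS = ln(2) + ln(5) ≈ 2.303

Since LHS ≠ RHS, this pair disproves the claim.

Answer: Yes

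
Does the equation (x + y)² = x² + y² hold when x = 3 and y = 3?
Fails

Substituting x = 3, y = 3:

LHS = (3 + 3)² = 36
RHS = 3² + 3² = 18

LHS ≠ RHS, so the equation does not hold at this point.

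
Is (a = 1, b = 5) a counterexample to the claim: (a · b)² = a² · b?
Substituting a = 1, b = 5:
LHS = (1 · 5)² = 25
RHS = 1² · 5 = 5

Since LHS ≠ RHS, this pair disproves the claim.

Answer: Yes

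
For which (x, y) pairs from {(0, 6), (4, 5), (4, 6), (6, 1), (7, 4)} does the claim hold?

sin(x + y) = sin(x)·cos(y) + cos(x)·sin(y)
All pairs

Testing each pair:
(0, 6): LHS = sin(6) ≈ -0.2794, RHS = sin(6) ≈ -0.2794 → holds
(4, 5): LHS = sin(9) ≈ 0.4121, RHS = sin(4)·cos(5) + sin(5)·cos(4) ≈ 0.4121 → holds
(4, 6): LHS = sin(10) ≈ -0.544, RHS = sin(4)·cos(6) + sin(6)·cos(4) ≈ -0.544 → holds
(6, 1): LHS = sin(7) ≈ 0.657, RHS = sin(6)·cos(1) + sin(1)·cos(6) ≈ 0.657 → holds
(7, 4): LHS = sin(11) ≈ -1, RHS = sin(4)·cos(7) + sin(7)·cos(4) ≈ -1 → holds

Every pair satisfies the claim.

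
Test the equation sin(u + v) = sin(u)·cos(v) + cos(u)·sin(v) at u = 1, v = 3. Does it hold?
Substituting u = 1, v = 3:

LHS = sin(1 + 3) = sin(4) ≈ -0.7568
RHS = sin(1)·cos(3) + cos(1)·sin(3) = sin(1)·cos(3) + sin(3)·cos(1) ≈ -0.7568

LHS = RHS, so the equation holds at this point.

Answer: Holds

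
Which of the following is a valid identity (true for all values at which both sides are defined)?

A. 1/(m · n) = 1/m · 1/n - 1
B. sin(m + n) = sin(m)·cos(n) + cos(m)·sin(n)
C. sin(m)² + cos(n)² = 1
A: fails at (3, 3) — LHS = 1/9, RHS = -8/9.
B: holds — e.g. at (2, 3), both sides equal sin(5) ≈ -0.9589.
C: fails at (2, 3) — LHS = sin(2)² + cos(3)² ≈ 1.807, RHS = 1.

Answer: B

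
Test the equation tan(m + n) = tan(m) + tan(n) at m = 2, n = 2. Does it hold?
Substituting m = 2, n = 2:

LHS = tan(2 + 2) = tan(4) ≈ 1.158
RHS = tan(2) + tan(2) = 2·tan(2) ≈ -4.37

LHS ≠ RHS, so the equation does not hold at this point.

Answer: Fails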